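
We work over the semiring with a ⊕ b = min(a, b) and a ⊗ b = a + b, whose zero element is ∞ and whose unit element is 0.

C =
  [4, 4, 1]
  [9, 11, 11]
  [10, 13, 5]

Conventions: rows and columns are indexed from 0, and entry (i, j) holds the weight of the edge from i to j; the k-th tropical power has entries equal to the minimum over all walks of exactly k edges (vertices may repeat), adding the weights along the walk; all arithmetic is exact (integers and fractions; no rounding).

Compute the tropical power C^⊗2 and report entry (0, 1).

C^⊗2:
  [8, 8, 5]
  [13, 13, 10]
  [14, 14, 10]
Key observation: the optimum is the walk 0->0->1, with weight 4 + 4 = 8.
Optimal value attained by: walk 0->0->1.
Answer: (C^⊗2)[0][1] = 8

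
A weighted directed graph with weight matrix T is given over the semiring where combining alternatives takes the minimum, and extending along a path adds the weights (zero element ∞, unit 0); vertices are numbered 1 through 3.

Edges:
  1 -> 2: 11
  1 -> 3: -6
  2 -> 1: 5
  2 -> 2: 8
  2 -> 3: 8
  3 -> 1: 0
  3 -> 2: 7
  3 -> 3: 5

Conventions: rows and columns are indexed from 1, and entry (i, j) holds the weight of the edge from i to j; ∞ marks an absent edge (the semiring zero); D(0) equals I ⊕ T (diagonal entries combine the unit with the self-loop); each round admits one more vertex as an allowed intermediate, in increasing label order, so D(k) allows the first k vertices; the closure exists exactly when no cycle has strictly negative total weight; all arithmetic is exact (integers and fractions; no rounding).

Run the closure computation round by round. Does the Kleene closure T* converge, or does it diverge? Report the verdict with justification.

D(0):
  [0, 11, -6]
  [5, 0, 8]
  [0, 7, 0]
Detection: at round 1, diagonal entry (3, 3) turns strictly negative.
Key observation: the cycle 3->1->3 has total weight 0 + (-6), which is strictly negative.
Answer: DIVERGES — negative cycle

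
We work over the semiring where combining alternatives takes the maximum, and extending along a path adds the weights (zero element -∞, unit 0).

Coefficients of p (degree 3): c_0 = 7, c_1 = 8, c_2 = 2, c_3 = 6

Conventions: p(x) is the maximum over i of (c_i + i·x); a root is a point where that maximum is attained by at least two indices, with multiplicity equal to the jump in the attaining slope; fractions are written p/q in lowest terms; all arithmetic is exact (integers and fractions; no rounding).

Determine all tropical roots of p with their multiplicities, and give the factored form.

hull edge (i=0, c=7) to (i=1, c=8): slope 1, span 1
hull edge (i=1, c=8) to (i=3, c=6): slope -1, span 2
Factored form: p(x) = 6 ⊗ (x ⊕ (-1)) ⊗ (x ⊕ 1) ⊗ (x ⊕ 1)
Answer: roots = -1 (mult 1), 1 (mult 2)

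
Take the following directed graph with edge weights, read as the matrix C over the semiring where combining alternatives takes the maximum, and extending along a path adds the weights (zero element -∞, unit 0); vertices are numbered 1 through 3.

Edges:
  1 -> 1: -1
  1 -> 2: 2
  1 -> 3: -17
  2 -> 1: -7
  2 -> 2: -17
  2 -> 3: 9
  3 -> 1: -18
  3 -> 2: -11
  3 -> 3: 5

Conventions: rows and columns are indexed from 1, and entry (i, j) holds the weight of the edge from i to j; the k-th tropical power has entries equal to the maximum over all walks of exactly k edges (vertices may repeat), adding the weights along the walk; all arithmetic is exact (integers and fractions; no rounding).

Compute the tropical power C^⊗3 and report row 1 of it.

C^⊗2:
  [-2, 1, 11]
  [-8, -2, 14]
  [-13, -6, 10]
C^⊗3:
  [-3, 0, 16]
  [-4, 3, 19]
  [-8, -1, 15]
Answer: row 1 of C^⊗3 = [-3, 0, 16]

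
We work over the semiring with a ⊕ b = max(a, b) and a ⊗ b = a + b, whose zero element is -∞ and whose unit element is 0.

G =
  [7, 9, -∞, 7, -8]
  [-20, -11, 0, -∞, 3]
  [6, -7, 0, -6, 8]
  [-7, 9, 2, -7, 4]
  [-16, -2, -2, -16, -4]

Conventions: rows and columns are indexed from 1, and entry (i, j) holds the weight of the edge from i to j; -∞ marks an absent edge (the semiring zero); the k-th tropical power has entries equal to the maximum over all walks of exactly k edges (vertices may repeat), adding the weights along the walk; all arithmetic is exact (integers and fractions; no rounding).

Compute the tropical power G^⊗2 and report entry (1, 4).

G^⊗2:
  [14, 16, 9, 14, 12]
  [6, 1, 1, -6, 8]
  [13, 15, 6, 13, 8]
  [8, 2, 9, 0, 12]
  [4, -6, -2, -8, 6]
Key observation: the optimum is the walk 1->1->4, with weight 7 + 7 = 14.
Optimal value attained by: walk 1->1->4.
Answer: (G^⊗2)[1][4] = 14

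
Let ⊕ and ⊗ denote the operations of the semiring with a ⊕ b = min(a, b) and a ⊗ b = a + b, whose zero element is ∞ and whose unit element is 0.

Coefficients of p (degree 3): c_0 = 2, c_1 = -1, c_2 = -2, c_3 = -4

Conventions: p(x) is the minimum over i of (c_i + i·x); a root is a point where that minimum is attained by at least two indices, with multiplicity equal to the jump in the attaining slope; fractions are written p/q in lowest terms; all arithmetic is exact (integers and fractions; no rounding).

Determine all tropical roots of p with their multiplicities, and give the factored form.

hull edge (i=0, c=2) to (i=1, c=-1): slope -3, span 1
hull edge (i=1, c=-1) to (i=3, c=-4): slope -3/2, span 2
Factored form: p(x) = -4 ⊗ (x ⊕ 3/2) ⊗ (x ⊕ 3/2) ⊗ (x ⊕ 3)
Answer: roots = 3/2 (mult 2), 3 (mult 1)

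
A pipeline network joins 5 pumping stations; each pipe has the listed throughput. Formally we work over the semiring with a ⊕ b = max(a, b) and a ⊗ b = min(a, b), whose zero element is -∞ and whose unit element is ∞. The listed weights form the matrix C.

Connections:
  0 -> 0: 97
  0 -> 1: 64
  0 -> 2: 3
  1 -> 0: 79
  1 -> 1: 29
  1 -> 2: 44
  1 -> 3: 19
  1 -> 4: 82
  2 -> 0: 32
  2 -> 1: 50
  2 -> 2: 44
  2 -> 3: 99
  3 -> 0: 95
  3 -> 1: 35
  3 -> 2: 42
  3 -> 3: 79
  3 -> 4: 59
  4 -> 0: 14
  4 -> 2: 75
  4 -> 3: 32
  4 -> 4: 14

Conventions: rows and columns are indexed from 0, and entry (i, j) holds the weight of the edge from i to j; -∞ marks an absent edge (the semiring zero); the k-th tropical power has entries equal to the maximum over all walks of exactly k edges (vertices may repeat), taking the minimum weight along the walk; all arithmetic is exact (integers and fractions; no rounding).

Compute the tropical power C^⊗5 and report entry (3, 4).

C^⊗2:
  [97, 64, 44, 19, 64]
  [79, 64, 75, 44, 29]
  [95, 44, 44, 79, 59]
  [95, 64, 59, 79, 59]
  [32, 50, 44, 75, 32]
C^⊗3:
  [97, 64, 64, 44, 64]
  [79, 64, 44, 75, 64]
  [95, 64, 59, 79, 59]
  [95, 64, 59, 79, 64]
  [75, 44, 44, 75, 59]
C^⊗4:
  [97, 64, 64, 64, 64]
  [79, 64, 64, 75, 64]
  [95, 64, 59, 79, 64]
  [95, 64, 64, 79, 64]
  [75, 64, 59, 75, 59]
C^⊗5:
  [97, 64, 64, 64, 64]
  [79, 64, 64, 75, 64]
  [95, 64, 64, 79, 64]
  [95, 64, 64, 79, 64]
  [75, 64, 59, 75, 64]
Key observation: the optimum is the walk 3->0->0->0->1->4, with weight 95 min 97 min 97 min 64 min 82 = 64.
Optimal value attained by: walk 3->0->0->0->1->4.
Answer: (C^⊗5)[3][4] = 64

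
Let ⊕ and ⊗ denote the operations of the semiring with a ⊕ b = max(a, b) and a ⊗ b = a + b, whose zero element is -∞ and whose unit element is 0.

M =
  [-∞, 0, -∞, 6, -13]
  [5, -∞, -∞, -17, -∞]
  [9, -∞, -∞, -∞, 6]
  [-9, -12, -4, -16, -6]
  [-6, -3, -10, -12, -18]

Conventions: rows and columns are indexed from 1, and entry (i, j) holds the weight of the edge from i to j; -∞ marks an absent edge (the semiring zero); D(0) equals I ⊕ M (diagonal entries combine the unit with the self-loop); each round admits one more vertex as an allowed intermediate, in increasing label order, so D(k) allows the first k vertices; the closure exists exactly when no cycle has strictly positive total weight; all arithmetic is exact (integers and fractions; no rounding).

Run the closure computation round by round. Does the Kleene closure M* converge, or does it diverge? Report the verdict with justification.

D(0):
  [0, 0, -∞, 6, -13]
  [5, 0, -∞, -17, -∞]
  [9, -∞, 0, -∞, 6]
  [-9, -12, -4, 0, -6]
  [-6, -3, -10, -12, 0]
Detection: at round 1, diagonal entry (2, 2) turns strictly positive.
Key observation: the cycle 2->1->2 has total weight 5 + 0, which is strictly positive.
Answer: DIVERGES — positive cycle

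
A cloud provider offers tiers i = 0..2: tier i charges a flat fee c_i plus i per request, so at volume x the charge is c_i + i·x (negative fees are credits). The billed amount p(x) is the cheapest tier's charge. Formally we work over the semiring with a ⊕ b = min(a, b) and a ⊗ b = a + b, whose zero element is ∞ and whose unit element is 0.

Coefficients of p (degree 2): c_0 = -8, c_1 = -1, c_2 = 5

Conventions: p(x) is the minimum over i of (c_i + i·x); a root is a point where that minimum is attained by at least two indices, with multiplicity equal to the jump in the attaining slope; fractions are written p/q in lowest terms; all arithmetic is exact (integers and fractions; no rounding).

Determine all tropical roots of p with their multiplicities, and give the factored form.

hull edge (i=0, c=-8) to (i=2, c=5): slope 13/2, span 2
Factored form: p(x) = 5 ⊗ (x ⊕ (-13/2)) ⊗ (x ⊕ (-13/2))
Answer: roots = -13/2 (mult 2)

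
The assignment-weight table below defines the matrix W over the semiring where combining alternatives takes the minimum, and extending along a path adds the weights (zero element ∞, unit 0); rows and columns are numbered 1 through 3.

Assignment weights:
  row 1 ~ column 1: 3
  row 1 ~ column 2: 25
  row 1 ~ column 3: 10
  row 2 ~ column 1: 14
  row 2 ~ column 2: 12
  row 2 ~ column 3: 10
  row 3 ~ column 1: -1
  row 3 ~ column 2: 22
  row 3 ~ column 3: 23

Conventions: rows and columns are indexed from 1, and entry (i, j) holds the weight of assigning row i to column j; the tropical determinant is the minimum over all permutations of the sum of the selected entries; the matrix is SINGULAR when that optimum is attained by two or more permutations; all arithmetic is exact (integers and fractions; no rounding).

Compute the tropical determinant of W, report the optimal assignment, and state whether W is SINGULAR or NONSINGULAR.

σ = (1, 2, 3): 3 + 12 + 23 = 38
σ = (1, 3, 2): 3 + 10 + 22 = 35
σ = (2, 1, 3): 25 + 14 + 23 = 62
σ = (2, 3, 1): 25 + 10 + (-1) = 34
σ = (3, 1, 2): 10 + 14 + 22 = 46
σ = (3, 2, 1): 10 + 12 + (-1) = 21
Optimal value attained by: σ = (3, 2, 1).
Answer: det⊕(W) = 21; verdict: NONSINGULAR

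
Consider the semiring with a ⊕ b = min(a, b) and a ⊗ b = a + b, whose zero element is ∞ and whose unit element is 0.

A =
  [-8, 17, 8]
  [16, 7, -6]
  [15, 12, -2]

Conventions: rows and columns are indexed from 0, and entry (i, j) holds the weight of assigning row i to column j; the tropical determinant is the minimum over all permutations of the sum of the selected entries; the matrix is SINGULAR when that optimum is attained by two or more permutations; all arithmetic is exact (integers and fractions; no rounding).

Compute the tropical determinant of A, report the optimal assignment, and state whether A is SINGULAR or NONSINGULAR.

σ = (0, 1, 2): (-8) + 7 + (-2) = -3
σ = (0, 2, 1): (-8) + (-6) + 12 = -2
σ = (1, 0, 2): 17 + 16 + (-2) = 31
σ = (1, 2, 0): 17 + (-6) + 15 = 26
σ = (2, 0, 1): 8 + 16 + 12 = 36
σ = (2, 1, 0): 8 + 7 + 15 = 30
Optimal value attained by: σ = (0, 1, 2).
Answer: det⊕(A) = -3; verdict: NONSINGULAR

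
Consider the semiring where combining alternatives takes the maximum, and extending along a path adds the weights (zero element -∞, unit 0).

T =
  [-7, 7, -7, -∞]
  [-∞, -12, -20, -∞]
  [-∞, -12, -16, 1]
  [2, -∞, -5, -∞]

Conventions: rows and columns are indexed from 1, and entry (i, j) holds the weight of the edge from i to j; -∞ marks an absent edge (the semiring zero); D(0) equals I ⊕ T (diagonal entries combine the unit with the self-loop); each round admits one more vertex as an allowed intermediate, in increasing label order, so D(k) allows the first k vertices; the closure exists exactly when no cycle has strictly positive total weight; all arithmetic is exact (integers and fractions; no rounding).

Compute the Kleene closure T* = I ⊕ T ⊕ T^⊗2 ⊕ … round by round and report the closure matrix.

D(0):
  [0, 7, -7, -∞]
  [-∞, 0, -20, -∞]
  [-∞, -12, 0, 1]
  [2, -∞, -5, 0]
D(1):
  [0, 7, -7, -∞]
  [-∞, 0, -20, -∞]
  [-∞, -12, 0, 1]
  [2, 9, -5, 0]
D(2):
  [0, 7, -7, -∞]
  [-∞, 0, -20, -∞]
  [-∞, -12, 0, 1]
  [2, 9, -5, 0]
D(3):
  [0, 7, -7, -6]
  [-∞, 0, -20, -19]
  [-∞, -12, 0, 1]
  [2, 9, -5, 0]
D(4):
  [0, 7, -7, -6]
  [-17, 0, -20, -19]
  [3, 10, 0, 1]
  [2, 9, -5, 0]
Answer: T* = [[0, 7, -7, -6], [-17, 0, -20, -19], [3, 10, 0, 1], [2, 9, -5, 0]]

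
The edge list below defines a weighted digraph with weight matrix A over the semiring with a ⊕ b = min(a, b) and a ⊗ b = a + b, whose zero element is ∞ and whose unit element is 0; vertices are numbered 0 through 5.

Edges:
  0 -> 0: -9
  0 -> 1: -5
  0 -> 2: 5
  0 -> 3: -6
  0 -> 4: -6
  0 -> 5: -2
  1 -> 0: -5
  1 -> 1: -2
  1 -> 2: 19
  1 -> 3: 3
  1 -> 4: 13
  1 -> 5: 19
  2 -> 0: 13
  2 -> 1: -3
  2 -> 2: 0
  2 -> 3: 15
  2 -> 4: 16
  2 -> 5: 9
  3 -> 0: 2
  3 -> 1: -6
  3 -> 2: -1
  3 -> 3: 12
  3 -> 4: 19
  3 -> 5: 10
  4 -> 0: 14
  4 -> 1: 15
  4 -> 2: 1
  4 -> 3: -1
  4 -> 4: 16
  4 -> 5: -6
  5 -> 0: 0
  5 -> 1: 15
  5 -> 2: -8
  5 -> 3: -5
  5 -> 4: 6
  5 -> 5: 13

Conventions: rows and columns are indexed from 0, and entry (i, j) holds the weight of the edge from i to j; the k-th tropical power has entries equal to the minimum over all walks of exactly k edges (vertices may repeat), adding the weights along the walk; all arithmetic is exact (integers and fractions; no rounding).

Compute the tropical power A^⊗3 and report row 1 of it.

A^⊗2:
  [-18, -14, -10, -15, -15, -12]
  [-14, -10, 0, -11, -11, -7]
  [-8, -5, 0, 0, 7, 9]
  [-11, -8, -1, -4, -4, 0]
  [-6, -7, -14, -11, 0, 7]
  [-9, -11, -8, -6, -6, -2]
A^⊗3:
  [-27, -23, -20, -24, -24, -21]
  [-23, -19, -15, -20, -20, -17]
  [-17, -13, -3, -14, -14, -10]
  [-20, -16, -8, -17, -17, -13]
  [-15, -17, -14, -12, -12, -8]
  [-18, -14, -10, -15, -15, -12]
Answer: row 1 of A^⊗3 = [-23, -19, -15, -20, -20, -17]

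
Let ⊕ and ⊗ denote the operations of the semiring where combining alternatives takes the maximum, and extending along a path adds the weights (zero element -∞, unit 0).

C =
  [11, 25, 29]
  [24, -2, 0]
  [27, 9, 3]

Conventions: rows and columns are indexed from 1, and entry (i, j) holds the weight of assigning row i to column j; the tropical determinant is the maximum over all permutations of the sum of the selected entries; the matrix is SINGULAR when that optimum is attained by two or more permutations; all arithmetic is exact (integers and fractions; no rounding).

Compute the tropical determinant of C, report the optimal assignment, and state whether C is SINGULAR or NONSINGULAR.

σ = (1, 2, 3): 11 + (-2) + 3 = 12
σ = (1, 3, 2): 11 + 0 + 9 = 20
σ = (2, 1, 3): 25 + 24 + 3 = 52
σ = (2, 3, 1): 25 + 0 + 27 = 52
σ = (3, 1, 2): 29 + 24 + 9 = 62
σ = (3, 2, 1): 29 + (-2) + 27 = 54
Optimal value attained by: σ = (3, 1, 2).
Answer: det⊕(C) = 62; verdict: NONSINGULAR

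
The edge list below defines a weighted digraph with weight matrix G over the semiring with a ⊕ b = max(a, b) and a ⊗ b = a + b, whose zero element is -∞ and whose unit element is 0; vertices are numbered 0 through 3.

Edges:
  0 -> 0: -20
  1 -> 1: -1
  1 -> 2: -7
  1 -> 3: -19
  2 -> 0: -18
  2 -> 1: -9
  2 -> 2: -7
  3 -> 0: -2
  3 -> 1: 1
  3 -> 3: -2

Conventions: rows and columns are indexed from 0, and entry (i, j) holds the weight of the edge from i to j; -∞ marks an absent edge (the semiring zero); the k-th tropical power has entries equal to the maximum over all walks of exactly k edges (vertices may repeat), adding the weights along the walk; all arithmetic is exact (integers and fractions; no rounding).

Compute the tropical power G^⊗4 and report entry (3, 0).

G^⊗2:
  [-40, -∞, -∞, -∞]
  [-21, -2, -8, -20]
  [-25, -10, -14, -28]
  [-4, 0, -6, -4]
G^⊗3:
  [-60, -∞, -∞, -∞]
  [-22, -3, -9, -21]
  [-30, -11, -17, -29]
  [-6, -1, -7, -6]
G^⊗4:
  [-80, -∞, -∞, -∞]
  [-23, -4, -10, -22]
  [-31, -12, -18, -30]
  [-8, -2, -8, -8]
Key observation: the optimum is the walk 3->3->3->3->0, with weight (-2) + (-2) + (-2) + (-2) = -8.
Optimal value attained by: walk 3->3->3->3->0.
Answer: (G^⊗4)[3][0] = -8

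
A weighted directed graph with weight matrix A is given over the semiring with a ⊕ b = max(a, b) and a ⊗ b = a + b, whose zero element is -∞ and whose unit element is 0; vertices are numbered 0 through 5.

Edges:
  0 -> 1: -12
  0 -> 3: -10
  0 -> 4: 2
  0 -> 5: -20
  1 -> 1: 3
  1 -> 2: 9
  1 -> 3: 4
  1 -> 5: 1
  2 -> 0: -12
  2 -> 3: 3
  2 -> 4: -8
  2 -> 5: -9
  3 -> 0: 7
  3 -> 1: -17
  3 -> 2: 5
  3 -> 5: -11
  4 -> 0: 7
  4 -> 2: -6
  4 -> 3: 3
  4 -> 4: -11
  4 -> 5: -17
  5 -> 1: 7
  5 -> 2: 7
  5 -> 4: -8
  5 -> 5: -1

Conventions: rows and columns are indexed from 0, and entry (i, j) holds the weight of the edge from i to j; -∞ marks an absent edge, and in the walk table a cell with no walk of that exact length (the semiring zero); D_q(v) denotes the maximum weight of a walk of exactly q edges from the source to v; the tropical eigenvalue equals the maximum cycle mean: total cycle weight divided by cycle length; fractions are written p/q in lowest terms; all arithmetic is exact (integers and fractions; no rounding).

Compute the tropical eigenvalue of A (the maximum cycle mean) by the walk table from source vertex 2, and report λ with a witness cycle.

q=0: [-∞, -∞, 0, -∞, -∞, -∞]
q=1: [-12, -∞, -∞, 3, -8, -9]
q=2: [10, -2, 8, -5, -10, -8]
q=3: [2, 1, 7, 11, 12, -1]
q=4: [19, 6, 16, 15, 4, 2]
q=5: [22, 9, 20, 19, 21, 7]
q=6: [28, 14, 24, 24, 24, 11]
Optimal cycle mean attained by: cycle 0->4->0, total 2 + 7, length 2.
Answer: λ = 9/2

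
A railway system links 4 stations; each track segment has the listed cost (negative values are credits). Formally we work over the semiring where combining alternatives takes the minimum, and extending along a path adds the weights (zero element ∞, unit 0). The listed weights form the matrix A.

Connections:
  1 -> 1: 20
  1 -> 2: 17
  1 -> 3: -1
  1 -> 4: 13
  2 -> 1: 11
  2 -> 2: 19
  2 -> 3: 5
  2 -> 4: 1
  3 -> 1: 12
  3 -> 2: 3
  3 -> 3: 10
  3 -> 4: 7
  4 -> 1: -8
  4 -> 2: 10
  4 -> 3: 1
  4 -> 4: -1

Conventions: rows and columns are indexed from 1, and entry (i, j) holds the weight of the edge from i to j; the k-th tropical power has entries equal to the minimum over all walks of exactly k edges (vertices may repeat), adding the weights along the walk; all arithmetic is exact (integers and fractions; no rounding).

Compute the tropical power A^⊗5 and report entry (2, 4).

A^⊗2:
  [5, 2, 9, 6]
  [-7, 8, 2, 0]
  [-1, 13, 8, 4]
  [-9, 4, -9, -2]
A^⊗3:
  [-2, 12, 4, 3]
  [-8, 5, -8, -1]
  [-4, 11, -2, 3]
  [-10, -6, -10, -3]
A^⊗4:
  [-5, 7, -3, 2]
  [-9, -5, -9, -2]
  [-5, 1, -5, 2]
  [-11, -7, -11, -5]
A^⊗5:
  [-6, 0, -6, 1]
  [-10, -6, -10, -4]
  [-6, -2, -6, 1]
  [-13, -8, -12, -6]
Key observation: the optimum is the walk 2->4->1->3->2->4, with weight 1 + (-8) + (-1) + 3 + 1 = -4.
Optimal value attained by: walk 2->4->1->3->2->4.
Answer: (A^⊗5)[2][4] = -4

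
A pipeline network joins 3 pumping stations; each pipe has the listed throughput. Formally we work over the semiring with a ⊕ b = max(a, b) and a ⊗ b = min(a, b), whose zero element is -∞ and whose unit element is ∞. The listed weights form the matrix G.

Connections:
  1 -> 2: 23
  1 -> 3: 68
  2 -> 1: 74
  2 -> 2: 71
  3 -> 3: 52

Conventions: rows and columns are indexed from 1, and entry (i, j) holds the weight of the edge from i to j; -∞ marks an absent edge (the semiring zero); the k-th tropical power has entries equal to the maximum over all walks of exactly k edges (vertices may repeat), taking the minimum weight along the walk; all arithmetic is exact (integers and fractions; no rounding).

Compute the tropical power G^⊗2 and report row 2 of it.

G^⊗2:
  [23, 23, 52]
  [71, 71, 68]
  [-∞, -∞, 52]
Answer: row 2 of G^⊗2 = [71, 71, 68]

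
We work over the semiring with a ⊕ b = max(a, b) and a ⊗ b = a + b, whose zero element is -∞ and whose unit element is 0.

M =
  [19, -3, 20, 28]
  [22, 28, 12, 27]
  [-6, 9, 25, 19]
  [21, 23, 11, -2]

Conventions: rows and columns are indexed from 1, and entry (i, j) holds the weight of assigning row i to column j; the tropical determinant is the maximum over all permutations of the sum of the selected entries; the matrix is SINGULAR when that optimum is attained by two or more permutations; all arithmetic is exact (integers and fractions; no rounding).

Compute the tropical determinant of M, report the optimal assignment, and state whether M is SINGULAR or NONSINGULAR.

σ = (1, 2, 3, 4): 19 + 28 + 25 + (-2) = 70
σ = (1, 2, 4, 3): 19 + 28 + 19 + 11 = 77
σ = (1, 3, 2, 4): 19 + 12 + 9 + (-2) = 38
σ = (1, 3, 4, 2): 19 + 12 + 19 + 23 = 73
σ = (1, 4, 2, 3): 19 + 27 + 9 + 11 = 66
σ = (1, 4, 3, 2): 19 + 27 + 25 + 23 = 94
σ = (2, 1, 3, 4): (-3) + 22 + 25 + (-2) = 42
σ = (2, 1, 4, 3): (-3) + 22 + 19 + 11 = 49
σ = (2, 3, 1, 4): (-3) + 12 + (-6) + (-2) = 1
σ = (2, 3, 4, 1): (-3) + 12 + 19 + 21 = 49
σ = (2, 4, 1, 3): (-3) + 27 + (-6) + 11 = 29
σ = (2, 4, 3, 1): (-3) + 27 + 25 + 21 = 70
σ = (3, 1, 2, 4): 20 + 22 + 9 + (-2) = 49
σ = (3, 1, 4, 2): 20 + 22 + 19 + 23 = 84
σ = (3, 2, 1, 4): 20 + 28 + (-6) + (-2) = 40
σ = (3, 2, 4, 1): 20 + 28 + 19 + 21 = 88
σ = (3, 4, 1, 2): 20 + 27 + (-6) + 23 = 64
σ = (3, 4, 2, 1): 20 + 27 + 9 + 21 = 77
σ = (4, 1, 2, 3): 28 + 22 + 9 + 11 = 70
σ = (4, 1, 3, 2): 28 + 22 + 25 + 23 = 98
σ = (4, 2, 1, 3): 28 + 28 + (-6) + 11 = 61
σ = (4, 2, 3, 1): 28 + 28 + 25 + 21 = 102
σ = (4, 3, 1, 2): 28 + 12 + (-6) + 23 = 57
σ = (4, 3, 2, 1): 28 + 12 + 9 + 21 = 70
Optimal value attained by: σ = (4, 2, 3, 1).
Answer: det⊕(M) = 102; verdict: NONSINGULAR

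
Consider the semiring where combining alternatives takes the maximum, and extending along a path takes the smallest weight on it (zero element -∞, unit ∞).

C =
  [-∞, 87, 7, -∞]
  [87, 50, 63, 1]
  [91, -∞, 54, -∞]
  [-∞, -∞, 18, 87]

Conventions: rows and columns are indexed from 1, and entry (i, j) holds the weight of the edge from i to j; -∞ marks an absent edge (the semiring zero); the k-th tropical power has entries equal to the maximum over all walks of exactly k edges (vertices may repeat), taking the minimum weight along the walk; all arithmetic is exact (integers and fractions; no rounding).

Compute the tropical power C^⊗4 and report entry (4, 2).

C^⊗2:
  [87, 50, 63, 1]
  [63, 87, 54, 1]
  [54, 87, 54, -∞]
  [18, -∞, 18, 87]
C^⊗3:
  [63, 87, 54, 1]
  [87, 63, 63, 1]
  [87, 54, 63, 1]
  [18, 18, 18, 87]
C^⊗4:
  [87, 63, 63, 1]
  [63, 87, 63, 1]
  [63, 87, 54, 1]
  [18, 18, 18, 87]
Key observation: the optimum is the walk 4->3->3->1->2, with weight 18 min 54 min 91 min 87 = 18.
Optimal value attained by: walk 4->3->3->1->2.
Answer: (C^⊗4)[4][2] = 18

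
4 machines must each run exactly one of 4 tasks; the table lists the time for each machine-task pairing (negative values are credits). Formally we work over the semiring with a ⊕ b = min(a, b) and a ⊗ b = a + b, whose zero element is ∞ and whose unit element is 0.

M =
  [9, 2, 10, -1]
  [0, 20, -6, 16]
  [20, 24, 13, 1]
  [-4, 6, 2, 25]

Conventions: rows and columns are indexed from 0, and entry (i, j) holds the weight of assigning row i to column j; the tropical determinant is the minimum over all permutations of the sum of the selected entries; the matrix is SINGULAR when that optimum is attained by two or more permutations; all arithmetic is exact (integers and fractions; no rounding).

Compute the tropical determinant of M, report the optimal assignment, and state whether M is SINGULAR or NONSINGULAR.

σ = (0, 1, 2, 3): 9 + 20 + 13 + 25 = 67
σ = (0, 1, 3, 2): 9 + 20 + 1 + 2 = 32
σ = (0, 2, 1, 3): 9 + (-6) + 24 + 25 = 52
σ = (0, 2, 3, 1): 9 + (-6) + 1 + 6 = 10
σ = (0, 3, 1, 2): 9 + 16 + 24 + 2 = 51
σ = (0, 3, 2, 1): 9 + 16 + 13 + 6 = 44
σ = (1, 0, 2, 3): 2 + 0 + 13 + 25 = 40
σ = (1, 0, 3, 2): 2 + 0 + 1 + 2 = 5
σ = (1, 2, 0, 3): 2 + (-6) + 20 + 25 = 41
σ = (1, 2, 3, 0): 2 + (-6) + 1 + (-4) = -7
σ = (1, 3, 0, 2): 2 + 16 + 20 + 2 = 40
σ = (1, 3, 2, 0): 2 + 16 + 13 + (-4) = 27
σ = (2, 0, 1, 3): 10 + 0 + 24 + 25 = 59
σ = (2, 0, 3, 1): 10 + 0 + 1 + 6 = 17
σ = (2, 1, 0, 3): 10 + 20 + 20 + 25 = 75
σ = (2, 1, 3, 0): 10 + 20 + 1 + (-4) = 27
σ = (2, 3, 0, 1): 10 + 16 + 20 + 6 = 52
σ = (2, 3, 1, 0): 10 + 16 + 24 + (-4) = 46
σ = (3, 0, 1, 2): (-1) + 0 + 24 + 2 = 25
σ = (3, 0, 2, 1): (-1) + 0 + 13 + 6 = 18
σ = (3, 1, 0, 2): (-1) + 20 + 20 + 2 = 41
σ = (3, 1, 2, 0): (-1) + 20 + 13 + (-4) = 28
σ = (3, 2, 0, 1): (-1) + (-6) + 20 + 6 = 19
σ = (3, 2, 1, 0): (-1) + (-6) + 24 + (-4) = 13
Optimal value attained by: σ = (1, 2, 3, 0).
Answer: det⊕(M) = -7; verdict: NONSINGULAR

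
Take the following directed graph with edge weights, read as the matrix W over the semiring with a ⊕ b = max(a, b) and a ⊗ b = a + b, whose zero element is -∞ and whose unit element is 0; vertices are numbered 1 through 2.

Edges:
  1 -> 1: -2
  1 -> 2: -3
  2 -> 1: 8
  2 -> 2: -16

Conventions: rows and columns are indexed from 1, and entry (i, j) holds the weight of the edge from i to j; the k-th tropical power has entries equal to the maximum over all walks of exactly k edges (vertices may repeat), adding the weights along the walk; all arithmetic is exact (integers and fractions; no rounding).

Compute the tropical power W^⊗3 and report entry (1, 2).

W^⊗2:
  [5, -5]
  [6, 5]
W^⊗3:
  [3, 2]
  [13, 3]
Key observation: the optimum is the walk 1->2->1->2, with weight (-3) + 8 + (-3) = 2.
Optimal value attained by: walk 1->2->1->2.
Answer: (W^⊗3)[1][2] = 2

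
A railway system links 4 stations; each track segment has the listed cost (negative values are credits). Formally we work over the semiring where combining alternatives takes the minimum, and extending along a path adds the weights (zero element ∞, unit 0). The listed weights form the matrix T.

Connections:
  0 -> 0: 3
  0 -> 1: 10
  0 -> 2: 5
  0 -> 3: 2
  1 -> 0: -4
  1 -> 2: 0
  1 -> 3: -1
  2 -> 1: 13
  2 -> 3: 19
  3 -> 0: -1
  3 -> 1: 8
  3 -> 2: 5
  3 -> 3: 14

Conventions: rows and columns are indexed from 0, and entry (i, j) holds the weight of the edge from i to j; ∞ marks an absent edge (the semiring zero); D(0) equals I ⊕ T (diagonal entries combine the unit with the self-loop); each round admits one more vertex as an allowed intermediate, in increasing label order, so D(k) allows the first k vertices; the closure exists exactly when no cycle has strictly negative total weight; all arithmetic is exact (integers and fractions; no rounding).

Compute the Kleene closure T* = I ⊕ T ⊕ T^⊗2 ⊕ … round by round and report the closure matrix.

D(0):
  [0, 10, 5, 2]
  [-4, 0, 0, -1]
  [∞, 13, 0, 19]
  [-1, 8, 5, 0]
D(1):
  [0, 10, 5, 2]
  [-4, 0, 0, -2]
  [∞, 13, 0, 19]
  [-1, 8, 4, 0]
D(2):
  [0, 10, 5, 2]
  [-4, 0, 0, -2]
  [9, 13, 0, 11]
  [-1, 8, 4, 0]
D(3):
  [0, 10, 5, 2]
  [-4, 0, 0, -2]
  [9, 13, 0, 11]
  [-1, 8, 4, 0]
D(4):
  [0, 10, 5, 2]
  [-4, 0, 0, -2]
  [9, 13, 0, 11]
  [-1, 8, 4, 0]
Answer: T* = [[0, 10, 5, 2], [-4, 0, 0, -2], [9, 13, 0, 11], [-1, 8, 4, 0]]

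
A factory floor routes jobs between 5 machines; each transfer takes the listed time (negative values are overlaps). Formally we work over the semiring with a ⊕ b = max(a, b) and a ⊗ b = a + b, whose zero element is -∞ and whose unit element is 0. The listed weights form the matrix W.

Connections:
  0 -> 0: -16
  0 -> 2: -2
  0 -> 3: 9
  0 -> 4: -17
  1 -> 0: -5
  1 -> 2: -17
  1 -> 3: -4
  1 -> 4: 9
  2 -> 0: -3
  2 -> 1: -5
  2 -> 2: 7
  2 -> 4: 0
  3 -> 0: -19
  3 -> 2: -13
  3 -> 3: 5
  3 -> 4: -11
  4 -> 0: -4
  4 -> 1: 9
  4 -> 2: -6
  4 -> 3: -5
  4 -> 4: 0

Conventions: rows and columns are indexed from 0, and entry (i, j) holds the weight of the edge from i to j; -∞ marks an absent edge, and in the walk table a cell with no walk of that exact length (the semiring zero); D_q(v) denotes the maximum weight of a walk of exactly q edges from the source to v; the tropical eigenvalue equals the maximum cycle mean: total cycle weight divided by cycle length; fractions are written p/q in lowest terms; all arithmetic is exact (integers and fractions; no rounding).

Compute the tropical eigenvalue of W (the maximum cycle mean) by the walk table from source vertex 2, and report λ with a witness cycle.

q=0: [-∞, -∞, 0, -∞, -∞]
q=1: [-3, -5, 7, -∞, 0]
q=2: [4, 9, 14, 6, 7]
q=3: [11, 16, 21, 13, 18]
q=4: [18, 27, 28, 20, 25]
q=5: [25, 34, 35, 27, 36]
Optimal cycle mean attained by: cycle 1->4->1, total 9 + 9, length 2.
Answer: λ = 9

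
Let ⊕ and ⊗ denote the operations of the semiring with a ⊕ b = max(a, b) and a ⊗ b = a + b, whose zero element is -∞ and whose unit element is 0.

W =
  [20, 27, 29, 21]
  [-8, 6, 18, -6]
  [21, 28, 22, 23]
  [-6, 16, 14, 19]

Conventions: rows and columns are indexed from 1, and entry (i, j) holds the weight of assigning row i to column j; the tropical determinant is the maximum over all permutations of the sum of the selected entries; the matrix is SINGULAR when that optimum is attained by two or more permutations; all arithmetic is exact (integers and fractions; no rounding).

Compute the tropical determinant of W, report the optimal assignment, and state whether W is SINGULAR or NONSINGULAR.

σ = (1, 2, 3, 4): 20 + 6 + 22 + 19 = 67
σ = (1, 2, 4, 3): 20 + 6 + 23 + 14 = 63
σ = (1, 3, 2, 4): 20 + 18 + 28 + 19 = 85
σ = (1, 3, 4, 2): 20 + 18 + 23 + 16 = 77
σ = (1, 4, 2, 3): 20 + (-6) + 28 + 14 = 56
σ = (1, 4, 3, 2): 20 + (-6) + 22 + 16 = 52
σ = (2, 1, 3, 4): 27 + (-8) + 22 + 19 = 60
σ = (2, 1, 4, 3): 27 + (-8) + 23 + 14 = 56
σ = (2, 3, 1, 4): 27 + 18 + 21 + 19 = 85
σ = (2, 3, 4, 1): 27 + 18 + 23 + (-6) = 62
σ = (2, 4, 1, 3): 27 + (-6) + 21 + 14 = 56
σ = (2, 4, 3, 1): 27 + (-6) + 22 + (-6) = 37
σ = (3, 1, 2, 4): 29 + (-8) + 28 + 19 = 68
σ = (3, 1, 4, 2): 29 + (-8) + 23 + 16 = 60
σ = (3, 2, 1, 4): 29 + 6 + 21 + 19 = 75
σ = (3, 2, 4, 1): 29 + 6 + 23 + (-6) = 52
σ = (3, 4, 1, 2): 29 + (-6) + 21 + 16 = 60
σ = (3, 4, 2, 1): 29 + (-6) + 28 + (-6) = 45
σ = (4, 1, 2, 3): 21 + (-8) + 28 + 14 = 55
σ = (4, 1, 3, 2): 21 + (-8) + 22 + 16 = 51
σ = (4, 2, 1, 3): 21 + 6 + 21 + 14 = 62
σ = (4, 2, 3, 1): 21 + 6 + 22 + (-6) = 43
σ = (4, 3, 1, 2): 21 + 18 + 21 + 16 = 76
σ = (4, 3, 2, 1): 21 + 18 + 28 + (-6) = 61
Optimal value attained by: σ = (1, 3, 2, 4).
Answer: det⊕(W) = 85; verdict: SINGULAR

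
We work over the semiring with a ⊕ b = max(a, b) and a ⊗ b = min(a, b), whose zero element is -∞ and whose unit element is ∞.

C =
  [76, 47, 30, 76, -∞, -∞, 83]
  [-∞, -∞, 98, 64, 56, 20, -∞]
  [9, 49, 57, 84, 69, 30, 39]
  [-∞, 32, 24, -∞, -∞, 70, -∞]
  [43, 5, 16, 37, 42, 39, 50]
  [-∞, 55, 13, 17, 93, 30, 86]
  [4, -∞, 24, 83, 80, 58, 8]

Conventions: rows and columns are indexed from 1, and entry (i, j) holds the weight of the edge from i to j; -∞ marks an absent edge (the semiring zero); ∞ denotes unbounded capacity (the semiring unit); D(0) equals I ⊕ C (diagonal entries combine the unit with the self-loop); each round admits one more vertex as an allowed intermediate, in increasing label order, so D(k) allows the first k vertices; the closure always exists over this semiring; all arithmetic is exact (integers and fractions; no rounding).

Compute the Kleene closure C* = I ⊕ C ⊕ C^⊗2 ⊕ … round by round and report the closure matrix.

D(0):
  [∞, 47, 30, 76, -∞, -∞, 83]
  [-∞, ∞, 98, 64, 56, 20, -∞]
  [9, 49, ∞, 84, 69, 30, 39]
  [-∞, 32, 24, ∞, -∞, 70, -∞]
  [43, 5, 16, 37, ∞, 39, 50]
  [-∞, 55, 13, 17, 93, ∞, 86]
  [4, -∞, 24, 83, 80, 58, ∞]
D(1):
  [∞, 47, 30, 76, -∞, -∞, 83]
  [-∞, ∞, 98, 64, 56, 20, -∞]
  [9, 49, ∞, 84, 69, 30, 39]
  [-∞, 32, 24, ∞, -∞, 70, -∞]
  [43, 43, 30, 43, ∞, 39, 50]
  [-∞, 55, 13, 17, 93, ∞, 86]
  [4, 4, 24, 83, 80, 58, ∞]
D(2):
  [∞, 47, 47, 76, 47, 20, 83]
  [-∞, ∞, 98, 64, 56, 20, -∞]
  [9, 49, ∞, 84, 69, 30, 39]
  [-∞, 32, 32, ∞, 32, 70, -∞]
  [43, 43, 43, 43, ∞, 39, 50]
  [-∞, 55, 55, 55, 93, ∞, 86]
  [4, 4, 24, 83, 80, 58, ∞]
D(3):
  [∞, 47, 47, 76, 47, 30, 83]
  [9, ∞, 98, 84, 69, 30, 39]
  [9, 49, ∞, 84, 69, 30, 39]
  [9, 32, 32, ∞, 32, 70, 32]
  [43, 43, 43, 43, ∞, 39, 50]
  [9, 55, 55, 55, 93, ∞, 86]
  [9, 24, 24, 83, 80, 58, ∞]
D(4):
  [∞, 47, 47, 76, 47, 70, 83]
  [9, ∞, 98, 84, 69, 70, 39]
  [9, 49, ∞, 84, 69, 70, 39]
  [9, 32, 32, ∞, 32, 70, 32]
  [43, 43, 43, 43, ∞, 43, 50]
  [9, 55, 55, 55, 93, ∞, 86]
  [9, 32, 32, 83, 80, 70, ∞]
D(5):
  [∞, 47, 47, 76, 47, 70, 83]
  [43, ∞, 98, 84, 69, 70, 50]
  [43, 49, ∞, 84, 69, 70, 50]
  [32, 32, 32, ∞, 32, 70, 32]
  [43, 43, 43, 43, ∞, 43, 50]
  [43, 55, 55, 55, 93, ∞, 86]
  [43, 43, 43, 83, 80, 70, ∞]
D(6):
  [∞, 55, 55, 76, 70, 70, 83]
  [43, ∞, 98, 84, 70, 70, 70]
  [43, 55, ∞, 84, 70, 70, 70]
  [43, 55, 55, ∞, 70, 70, 70]
  [43, 43, 43, 43, ∞, 43, 50]
  [43, 55, 55, 55, 93, ∞, 86]
  [43, 55, 55, 83, 80, 70, ∞]
D(7):
  [∞, 55, 55, 83, 80, 70, 83]
  [43, ∞, 98, 84, 70, 70, 70]
  [43, 55, ∞, 84, 70, 70, 70]
  [43, 55, 55, ∞, 70, 70, 70]
  [43, 50, 50, 50, ∞, 50, 50]
  [43, 55, 55, 83, 93, ∞, 86]
  [43, 55, 55, 83, 80, 70, ∞]
Answer: C* = [[∞, 55, 55, 83, 80, 70, 83], [43, ∞, 98, 84, 70, 70, 70], [43, 55, ∞, 84, 70, 70, 70], [43, 55, 55, ∞, 70, 70, 70], [43, 50, 50, 50, ∞, 50, 50], [43, 55, 55, 83, 93, ∞, 86], [43, 55, 55, 83, 80, 70, ∞]]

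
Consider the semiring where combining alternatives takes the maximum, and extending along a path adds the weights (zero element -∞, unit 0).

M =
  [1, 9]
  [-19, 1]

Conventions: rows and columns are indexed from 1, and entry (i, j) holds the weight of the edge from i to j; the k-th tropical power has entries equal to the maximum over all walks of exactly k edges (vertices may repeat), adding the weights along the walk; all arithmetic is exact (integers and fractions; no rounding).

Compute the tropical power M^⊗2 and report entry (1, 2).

M^⊗2:
  [2, 10]
  [-18, 2]
Key observation: the optimum is the walk 1->1->2, with weight 1 + 9 = 10.
Optimal value attained by: walk 1->1->2.
Answer: (M^⊗2)[1][2] = 10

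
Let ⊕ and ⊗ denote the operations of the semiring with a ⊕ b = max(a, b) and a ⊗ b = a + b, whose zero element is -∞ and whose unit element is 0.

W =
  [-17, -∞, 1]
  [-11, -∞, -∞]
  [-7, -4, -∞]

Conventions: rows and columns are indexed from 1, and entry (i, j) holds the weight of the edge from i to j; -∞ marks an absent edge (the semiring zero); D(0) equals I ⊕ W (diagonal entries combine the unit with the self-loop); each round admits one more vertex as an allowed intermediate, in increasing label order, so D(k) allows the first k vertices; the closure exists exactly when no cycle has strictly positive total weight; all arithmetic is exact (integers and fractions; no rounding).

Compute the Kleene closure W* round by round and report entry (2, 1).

D(0):
  [0, -∞, 1]
  [-11, 0, -∞]
  [-7, -4, 0]
D(1):
  [0, -∞, 1]
  [-11, 0, -10]
  [-7, -4, 0]
D(2):
  [0, -∞, 1]
  [-11, 0, -10]
  [-7, -4, 0]
D(3):
  [0, -3, 1]
  [-11, 0, -10]
  [-7, -4, 0]
Answer: W*[2][1] = -11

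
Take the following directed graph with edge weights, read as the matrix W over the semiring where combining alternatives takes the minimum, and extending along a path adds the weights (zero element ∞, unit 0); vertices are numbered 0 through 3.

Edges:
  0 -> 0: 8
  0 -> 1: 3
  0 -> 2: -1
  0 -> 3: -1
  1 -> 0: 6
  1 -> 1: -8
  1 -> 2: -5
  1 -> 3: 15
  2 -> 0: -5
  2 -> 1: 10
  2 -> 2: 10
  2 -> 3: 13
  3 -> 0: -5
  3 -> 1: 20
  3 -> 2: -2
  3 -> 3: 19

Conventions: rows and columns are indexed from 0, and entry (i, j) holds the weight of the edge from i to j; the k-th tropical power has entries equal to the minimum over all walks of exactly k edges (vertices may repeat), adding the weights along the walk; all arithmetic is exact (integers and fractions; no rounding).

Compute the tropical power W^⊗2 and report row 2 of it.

W^⊗2:
  [-6, -5, -3, 7]
  [-10, -16, -13, 5]
  [3, -2, -6, -6]
  [-7, -2, -6, -6]
Answer: row 2 of W^⊗2 = [3, -2, -6, -6]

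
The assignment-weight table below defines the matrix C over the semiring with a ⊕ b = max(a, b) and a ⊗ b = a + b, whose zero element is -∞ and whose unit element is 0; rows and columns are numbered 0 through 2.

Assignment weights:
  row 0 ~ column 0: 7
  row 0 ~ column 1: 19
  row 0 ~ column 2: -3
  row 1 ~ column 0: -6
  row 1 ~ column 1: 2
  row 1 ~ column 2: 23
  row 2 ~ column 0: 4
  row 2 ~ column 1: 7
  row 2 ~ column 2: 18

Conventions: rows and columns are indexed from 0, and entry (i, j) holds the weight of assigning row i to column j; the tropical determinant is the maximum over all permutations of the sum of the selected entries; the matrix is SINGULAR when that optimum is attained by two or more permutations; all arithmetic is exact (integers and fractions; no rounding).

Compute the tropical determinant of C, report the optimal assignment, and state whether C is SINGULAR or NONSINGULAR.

σ = (0, 1, 2): 7 + 2 + 18 = 27
σ = (0, 2, 1): 7 + 23 + 7 = 37
σ = (1, 0, 2): 19 + (-6) + 18 = 31
σ = (1, 2, 0): 19 + 23 + 4 = 46
σ = (2, 0, 1): (-3) + (-6) + 7 = -2
σ = (2, 1, 0): (-3) + 2 + 4 = 3
Optimal value attained by: σ = (1, 2, 0).
Answer: det⊕(C) = 46; verdict: NONSINGULAR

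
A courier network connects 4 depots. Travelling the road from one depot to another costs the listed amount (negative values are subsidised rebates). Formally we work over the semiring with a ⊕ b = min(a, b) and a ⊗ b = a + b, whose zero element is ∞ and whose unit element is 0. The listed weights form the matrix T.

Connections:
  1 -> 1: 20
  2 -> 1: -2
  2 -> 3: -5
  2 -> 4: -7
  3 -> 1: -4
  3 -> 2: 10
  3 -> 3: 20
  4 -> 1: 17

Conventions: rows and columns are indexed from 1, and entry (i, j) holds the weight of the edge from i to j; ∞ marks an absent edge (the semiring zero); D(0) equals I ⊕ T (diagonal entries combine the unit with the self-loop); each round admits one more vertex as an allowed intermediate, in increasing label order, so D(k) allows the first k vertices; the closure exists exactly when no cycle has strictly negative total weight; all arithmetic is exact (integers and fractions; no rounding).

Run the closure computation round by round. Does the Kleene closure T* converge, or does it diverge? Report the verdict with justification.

D(0):
  [0, ∞, ∞, ∞]
  [-2, 0, -5, -7]
  [-4, 10, 0, ∞]
  [17, ∞, ∞, 0]
D(1):
  [0, ∞, ∞, ∞]
  [-2, 0, -5, -7]
  [-4, 10, 0, ∞]
  [17, ∞, ∞, 0]
D(2):
  [0, ∞, ∞, ∞]
  [-2, 0, -5, -7]
  [-4, 10, 0, 3]
  [17, ∞, ∞, 0]
D(3):
  [0, ∞, ∞, ∞]
  [-9, 0, -5, -7]
  [-4, 10, 0, 3]
  [17, ∞, ∞, 0]
D(4):
  [0, ∞, ∞, ∞]
  [-9, 0, -5, -7]
  [-4, 10, 0, 3]
  [17, ∞, ∞, 0]
Key observation: every diagonal entry stays at the unit through all rounds, so no improving cycle exists.
Answer: CONVERGES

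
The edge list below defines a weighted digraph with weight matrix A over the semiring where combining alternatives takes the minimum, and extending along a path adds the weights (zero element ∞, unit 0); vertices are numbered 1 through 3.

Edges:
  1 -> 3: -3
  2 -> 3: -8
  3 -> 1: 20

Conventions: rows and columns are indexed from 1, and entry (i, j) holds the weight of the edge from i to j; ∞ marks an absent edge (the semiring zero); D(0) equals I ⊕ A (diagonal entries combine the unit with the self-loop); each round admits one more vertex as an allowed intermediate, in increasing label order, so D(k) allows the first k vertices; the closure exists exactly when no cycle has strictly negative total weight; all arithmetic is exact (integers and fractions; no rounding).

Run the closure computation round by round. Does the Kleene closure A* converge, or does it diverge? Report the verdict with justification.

D(0):
  [0, ∞, -3]
  [∞, 0, -8]
  [20, ∞, 0]
D(1):
  [0, ∞, -3]
  [∞, 0, -8]
  [20, ∞, 0]
D(2):
  [0, ∞, -3]
  [∞, 0, -8]
  [20, ∞, 0]
D(3):
  [0, ∞, -3]
  [12, 0, -8]
  [20, ∞, 0]
Key observation: every diagonal entry stays at the unit through all rounds, so no improving cycle exists.
Answer: CONVERGES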